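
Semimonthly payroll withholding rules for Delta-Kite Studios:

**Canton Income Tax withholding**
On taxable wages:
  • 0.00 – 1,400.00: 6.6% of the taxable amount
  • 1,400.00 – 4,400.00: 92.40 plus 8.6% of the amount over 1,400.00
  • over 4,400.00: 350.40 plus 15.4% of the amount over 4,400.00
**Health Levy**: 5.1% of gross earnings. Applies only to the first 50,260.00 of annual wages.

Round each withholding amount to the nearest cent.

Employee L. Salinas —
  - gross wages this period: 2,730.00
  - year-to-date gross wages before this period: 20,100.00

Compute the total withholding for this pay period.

Canton Income Tax: taxable = 2,730.00
  92.40 + 8.6% × (2,730.00 − 1,400.00) = 92.40 + 8.6% × 1,330.00 = 206.78
Health Levy: 5.1% × 2,730.00 = 139.23
Total: 206.78 + 139.23 = 346.01

346.01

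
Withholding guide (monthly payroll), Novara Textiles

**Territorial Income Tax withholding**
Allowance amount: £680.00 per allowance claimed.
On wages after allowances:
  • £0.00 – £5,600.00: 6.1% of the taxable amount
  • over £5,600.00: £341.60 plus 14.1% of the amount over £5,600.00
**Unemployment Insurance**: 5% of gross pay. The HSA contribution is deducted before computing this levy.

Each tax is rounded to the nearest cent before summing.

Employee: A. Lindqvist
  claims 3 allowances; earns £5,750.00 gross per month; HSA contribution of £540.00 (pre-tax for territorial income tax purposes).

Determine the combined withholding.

Territorial Income Tax: taxable = £5,750.00 − £540.00 − 3×£680.00 = £3,170.00
  6.1% × £3,170.00 = £193.37
Unemployment Insurance: 5% × £5,210.00 = £260.50
Total: £193.37 + £260.50 = £453.87

£453.87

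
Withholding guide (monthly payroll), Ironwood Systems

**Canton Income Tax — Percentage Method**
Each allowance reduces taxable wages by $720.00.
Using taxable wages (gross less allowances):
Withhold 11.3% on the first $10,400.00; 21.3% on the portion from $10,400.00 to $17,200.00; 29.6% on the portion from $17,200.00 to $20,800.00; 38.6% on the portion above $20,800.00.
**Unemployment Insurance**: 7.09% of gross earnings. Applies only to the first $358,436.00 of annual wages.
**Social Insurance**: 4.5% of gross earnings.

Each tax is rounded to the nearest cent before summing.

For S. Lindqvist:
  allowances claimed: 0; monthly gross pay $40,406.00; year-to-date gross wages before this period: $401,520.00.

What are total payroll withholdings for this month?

Canton Income Tax: taxable = $40,406.00
  $3,689.20 + 38.6% × ($40,406.00 − $20,800.00) = $3,689.20 + 38.6% × $19,606.00 = $11,257.12
Unemployment Insurance: YTD $401,520.00 ≥ cap $358,436.00 → $0.00
Social Insurance: 4.5% × $40,406.00 = $1,818.27
Total: $11,257.12 + $0.00 + $1,818.27 = $13,075.39

$13,075.39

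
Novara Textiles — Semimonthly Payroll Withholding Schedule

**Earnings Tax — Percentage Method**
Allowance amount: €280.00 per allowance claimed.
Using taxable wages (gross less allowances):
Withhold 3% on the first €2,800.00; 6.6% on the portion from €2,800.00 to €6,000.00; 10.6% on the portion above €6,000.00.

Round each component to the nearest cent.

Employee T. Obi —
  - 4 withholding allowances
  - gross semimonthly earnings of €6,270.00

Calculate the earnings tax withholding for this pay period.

€239.10

Earnings Tax: taxable = €6,270.00 − 4×€280.00 = €5,150.00
  €84.00 + 6.6% × (€5,150.00 − €2,800.00) = €84.00 + 6.6% × €2,350.00 = €239.10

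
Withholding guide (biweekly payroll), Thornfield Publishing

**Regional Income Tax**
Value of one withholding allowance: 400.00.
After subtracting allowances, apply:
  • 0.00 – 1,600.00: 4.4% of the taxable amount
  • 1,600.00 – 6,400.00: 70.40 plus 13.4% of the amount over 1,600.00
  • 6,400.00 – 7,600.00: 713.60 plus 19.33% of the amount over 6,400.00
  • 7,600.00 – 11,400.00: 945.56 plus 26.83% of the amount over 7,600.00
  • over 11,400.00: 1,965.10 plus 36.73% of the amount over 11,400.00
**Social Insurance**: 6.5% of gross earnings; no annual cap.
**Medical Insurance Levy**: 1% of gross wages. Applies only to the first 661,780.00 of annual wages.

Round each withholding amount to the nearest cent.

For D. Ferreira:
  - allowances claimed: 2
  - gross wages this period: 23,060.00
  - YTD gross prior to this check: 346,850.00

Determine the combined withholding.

7,683.48

Regional Income Tax: taxable = 23,060.00 − 2×400.00 = 22,260.00
  1,965.10 + 36.73% × (22,260.00 − 11,400.00) = 1,965.10 + 36.73% × 10,860.00 = 5,953.98
Social Insurance: 6.5% × 23,060.00 = 1,498.90
Medical Insurance Levy: 1% × 23,060.00 = 230.60
Total: 5,953.98 + 1,498.90 + 230.60 = 7,683.48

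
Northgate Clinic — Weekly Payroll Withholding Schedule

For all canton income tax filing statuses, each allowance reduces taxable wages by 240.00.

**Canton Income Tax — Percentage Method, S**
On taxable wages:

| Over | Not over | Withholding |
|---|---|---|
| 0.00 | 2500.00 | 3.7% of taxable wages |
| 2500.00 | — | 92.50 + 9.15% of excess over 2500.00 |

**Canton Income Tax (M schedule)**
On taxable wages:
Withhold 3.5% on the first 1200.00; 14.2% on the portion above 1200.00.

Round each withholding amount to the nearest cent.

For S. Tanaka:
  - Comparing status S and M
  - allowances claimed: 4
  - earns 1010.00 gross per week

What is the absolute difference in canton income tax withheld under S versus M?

Canton Income Tax (S): taxable = 1010.00 − 4×240.00 = 50.00
  3.7% × 50.00 = 1.85
Canton Income Tax (M): taxable = 1010.00 − 4×240.00 = 50.00
  3.5% × 50.00 = 1.75
Difference: |1.85 − 1.75| = 0.10 (higher under S)

0.10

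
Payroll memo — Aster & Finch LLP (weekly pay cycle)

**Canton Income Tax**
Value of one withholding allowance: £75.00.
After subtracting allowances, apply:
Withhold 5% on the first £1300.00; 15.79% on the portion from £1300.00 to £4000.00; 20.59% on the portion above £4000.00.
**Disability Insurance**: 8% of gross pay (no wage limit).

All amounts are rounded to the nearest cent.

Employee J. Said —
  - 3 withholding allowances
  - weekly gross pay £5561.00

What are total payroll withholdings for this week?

£1211.29

Canton Income Tax: taxable = £5561.00 − 3×£75.00 = £5336.00
  £491.33 + 20.59% × (£5336.00 − £4000.00) = £491.33 + 20.59% × £1336.00 = £766.41
Disability Insurance: 8% × £5561.00 = £444.88
Total: £766.41 + £444.88 = £1211.29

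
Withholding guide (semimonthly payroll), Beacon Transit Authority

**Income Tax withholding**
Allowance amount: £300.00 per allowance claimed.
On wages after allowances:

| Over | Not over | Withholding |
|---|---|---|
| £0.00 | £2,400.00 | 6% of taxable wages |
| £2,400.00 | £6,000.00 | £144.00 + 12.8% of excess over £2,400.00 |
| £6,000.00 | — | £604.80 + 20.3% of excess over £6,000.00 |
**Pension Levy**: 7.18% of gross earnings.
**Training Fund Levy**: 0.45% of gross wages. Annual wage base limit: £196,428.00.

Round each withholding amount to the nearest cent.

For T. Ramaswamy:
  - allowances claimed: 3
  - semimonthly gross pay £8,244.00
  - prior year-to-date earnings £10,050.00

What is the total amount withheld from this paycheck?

Income Tax: taxable = £8,244.00 − 3×£300.00 = £7,344.00
  £604.80 + 20.3% × (£7,344.00 − £6,000.00) = £604.80 + 20.3% × £1,344.00 = £877.63
Pension Levy: 7.18% × £8,244.00 = £591.92
Training Fund Levy: 0.45% × £8,244.00 = £37.10
Total: £877.63 + £591.92 + £37.10 = £1,506.65

£1,506.65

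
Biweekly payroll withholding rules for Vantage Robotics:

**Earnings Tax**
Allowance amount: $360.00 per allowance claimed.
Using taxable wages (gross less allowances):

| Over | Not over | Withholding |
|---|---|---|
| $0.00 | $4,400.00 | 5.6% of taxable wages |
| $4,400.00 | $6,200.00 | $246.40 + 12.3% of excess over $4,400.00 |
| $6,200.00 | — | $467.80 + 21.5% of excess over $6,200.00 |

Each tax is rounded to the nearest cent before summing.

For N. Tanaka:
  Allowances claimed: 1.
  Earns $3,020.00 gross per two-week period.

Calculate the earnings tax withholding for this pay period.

$148.96

Earnings Tax: taxable = $3,020.00 − 1×$360.00 = $2,660.00
  5.6% × $2,660.00 = $148.96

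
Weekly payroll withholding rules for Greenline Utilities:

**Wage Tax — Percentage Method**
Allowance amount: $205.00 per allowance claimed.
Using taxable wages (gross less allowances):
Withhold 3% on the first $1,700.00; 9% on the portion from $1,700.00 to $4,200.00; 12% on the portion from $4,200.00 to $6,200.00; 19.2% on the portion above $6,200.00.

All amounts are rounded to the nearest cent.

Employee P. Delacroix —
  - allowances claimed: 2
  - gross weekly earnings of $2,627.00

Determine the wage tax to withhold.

$97.53

Wage Tax: taxable = $2,627.00 − 2×$205.00 = $2,217.00
  $51.00 + 9% × ($2,217.00 − $1,700.00) = $51.00 + 9% × $517.00 = $97.53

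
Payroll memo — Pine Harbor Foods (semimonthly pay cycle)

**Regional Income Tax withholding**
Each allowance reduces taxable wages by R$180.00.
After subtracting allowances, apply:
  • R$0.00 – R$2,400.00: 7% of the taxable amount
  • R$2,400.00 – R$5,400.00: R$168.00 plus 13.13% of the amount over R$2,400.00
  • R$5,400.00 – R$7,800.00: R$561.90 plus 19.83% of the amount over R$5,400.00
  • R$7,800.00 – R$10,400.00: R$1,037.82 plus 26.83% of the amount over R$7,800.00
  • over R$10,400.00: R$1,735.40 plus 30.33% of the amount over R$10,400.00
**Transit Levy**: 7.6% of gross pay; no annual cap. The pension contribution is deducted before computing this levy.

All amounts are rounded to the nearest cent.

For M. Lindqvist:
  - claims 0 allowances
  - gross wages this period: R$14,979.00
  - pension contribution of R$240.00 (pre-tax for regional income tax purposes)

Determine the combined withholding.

R$4,171.58

Regional Income Tax: taxable = R$14,979.00 − R$240.00 = R$14,739.00
  R$1,735.40 + 30.33% × (R$14,739.00 − R$10,400.00) = R$1,735.40 + 30.33% × R$4,339.00 = R$3,051.42
Transit Levy: 7.6% × R$14,739.00 = R$1,120.16
Total: R$3,051.42 + R$1,120.16 = R$4,171.58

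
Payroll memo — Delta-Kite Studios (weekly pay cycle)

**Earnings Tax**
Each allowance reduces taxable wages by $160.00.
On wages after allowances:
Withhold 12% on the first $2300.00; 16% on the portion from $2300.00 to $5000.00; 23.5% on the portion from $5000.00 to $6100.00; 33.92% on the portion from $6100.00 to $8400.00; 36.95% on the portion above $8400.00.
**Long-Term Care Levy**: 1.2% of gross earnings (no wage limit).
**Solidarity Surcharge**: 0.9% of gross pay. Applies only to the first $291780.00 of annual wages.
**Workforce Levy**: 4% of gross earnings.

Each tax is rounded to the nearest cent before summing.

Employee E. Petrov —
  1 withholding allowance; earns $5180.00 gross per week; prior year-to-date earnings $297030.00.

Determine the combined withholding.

Earnings Tax: taxable = $5180.00 − 1×$160.00 = $5020.00
  $708.00 + 23.5% × ($5020.00 − $5000.00) = $708.00 + 23.5% × $20.00 = $712.70
Long-Term Care Levy: 1.2% × $5180.00 = $62.16
Solidarity Surcharge: YTD $297030.00 ≥ cap $291780.00 → $0.00
Workforce Levy: 4% × $5180.00 = $207.20
Total: $712.70 + $62.16 + $0.00 + $207.20 = $982.06

$982.06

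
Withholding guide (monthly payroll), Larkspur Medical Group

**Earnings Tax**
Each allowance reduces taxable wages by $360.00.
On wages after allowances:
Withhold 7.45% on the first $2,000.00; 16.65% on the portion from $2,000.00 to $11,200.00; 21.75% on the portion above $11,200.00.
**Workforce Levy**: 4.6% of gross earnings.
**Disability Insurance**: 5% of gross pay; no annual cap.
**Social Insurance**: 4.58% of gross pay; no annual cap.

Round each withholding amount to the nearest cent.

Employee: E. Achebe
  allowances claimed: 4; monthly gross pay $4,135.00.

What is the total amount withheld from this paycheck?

$851.06

Earnings Tax: taxable = $4,135.00 − 4×$360.00 = $2,695.00
  $149.00 + 16.65% × ($2,695.00 − $2,000.00) = $149.00 + 16.65% × $695.00 = $264.72
Workforce Levy: 4.6% × $4,135.00 = $190.21
Disability Insurance: 5% × $4,135.00 = $206.75
Social Insurance: 4.58% × $4,135.00 = $189.38
Total: $264.72 + $190.21 + $206.75 + $189.38 = $851.06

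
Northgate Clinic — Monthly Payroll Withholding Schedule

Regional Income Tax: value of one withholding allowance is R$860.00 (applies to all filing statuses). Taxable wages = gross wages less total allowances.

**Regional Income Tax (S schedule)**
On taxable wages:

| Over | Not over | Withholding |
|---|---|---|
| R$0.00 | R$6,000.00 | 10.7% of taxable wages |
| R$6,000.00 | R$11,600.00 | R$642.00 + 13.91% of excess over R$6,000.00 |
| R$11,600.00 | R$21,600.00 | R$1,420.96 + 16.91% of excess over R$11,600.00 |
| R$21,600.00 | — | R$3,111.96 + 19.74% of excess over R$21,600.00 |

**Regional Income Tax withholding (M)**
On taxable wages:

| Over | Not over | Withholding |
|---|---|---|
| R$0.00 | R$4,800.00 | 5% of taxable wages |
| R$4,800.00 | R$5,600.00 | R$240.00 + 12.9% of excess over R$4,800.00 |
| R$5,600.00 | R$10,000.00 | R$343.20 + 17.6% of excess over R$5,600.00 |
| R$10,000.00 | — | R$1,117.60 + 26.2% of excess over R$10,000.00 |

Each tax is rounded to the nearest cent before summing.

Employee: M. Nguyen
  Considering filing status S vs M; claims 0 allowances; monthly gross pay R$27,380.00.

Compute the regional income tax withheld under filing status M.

R$5,671.16

Regional Income Tax (M): taxable = R$27,380.00
  R$1,117.60 + 26.2% × (R$27,380.00 − R$10,000.00) = R$1,117.60 + 26.2% × R$17,380.00 = R$5,671.16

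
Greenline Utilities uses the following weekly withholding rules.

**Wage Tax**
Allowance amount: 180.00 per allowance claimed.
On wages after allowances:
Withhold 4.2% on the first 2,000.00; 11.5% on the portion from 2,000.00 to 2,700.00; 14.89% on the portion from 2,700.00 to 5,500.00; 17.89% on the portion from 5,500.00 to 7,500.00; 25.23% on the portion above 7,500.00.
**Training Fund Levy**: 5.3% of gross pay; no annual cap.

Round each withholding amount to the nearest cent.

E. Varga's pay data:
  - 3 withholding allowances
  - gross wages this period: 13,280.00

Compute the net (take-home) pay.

Wage Tax: taxable = 13,280.00 − 3×180.00 = 12,740.00
  939.22 + 25.23% × (12,740.00 − 7,500.00) = 939.22 + 25.23% × 5,240.00 = 2,261.27
Training Fund Levy: 5.3% × 13,280.00 = 703.84
Total withheld: 2,261.27 + 703.84 = 2,965.11
Net pay: 13,280.00 − 2,965.11 = 10,314.89

10,314.89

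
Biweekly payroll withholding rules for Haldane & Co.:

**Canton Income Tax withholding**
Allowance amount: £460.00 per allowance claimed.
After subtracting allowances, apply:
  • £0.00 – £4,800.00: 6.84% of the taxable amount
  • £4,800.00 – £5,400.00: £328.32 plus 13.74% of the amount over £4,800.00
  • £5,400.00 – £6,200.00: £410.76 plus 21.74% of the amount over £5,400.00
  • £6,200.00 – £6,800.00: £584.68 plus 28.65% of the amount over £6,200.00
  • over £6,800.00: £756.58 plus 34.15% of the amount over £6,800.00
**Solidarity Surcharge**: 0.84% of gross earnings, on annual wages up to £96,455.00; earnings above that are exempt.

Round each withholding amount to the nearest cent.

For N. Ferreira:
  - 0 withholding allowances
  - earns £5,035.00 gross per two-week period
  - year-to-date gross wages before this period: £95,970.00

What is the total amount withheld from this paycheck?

£364.68

Canton Income Tax: taxable = £5,035.00
  £328.32 + 13.74% × (£5,035.00 − £4,800.00) = £328.32 + 13.74% × £235.00 = £360.61
Solidarity Surcharge: cap £96,455.00 − YTD £95,970.00 = £485.00 subject; 0.84% × £485.00 = £4.07
Total: £360.61 + £4.07 = £364.68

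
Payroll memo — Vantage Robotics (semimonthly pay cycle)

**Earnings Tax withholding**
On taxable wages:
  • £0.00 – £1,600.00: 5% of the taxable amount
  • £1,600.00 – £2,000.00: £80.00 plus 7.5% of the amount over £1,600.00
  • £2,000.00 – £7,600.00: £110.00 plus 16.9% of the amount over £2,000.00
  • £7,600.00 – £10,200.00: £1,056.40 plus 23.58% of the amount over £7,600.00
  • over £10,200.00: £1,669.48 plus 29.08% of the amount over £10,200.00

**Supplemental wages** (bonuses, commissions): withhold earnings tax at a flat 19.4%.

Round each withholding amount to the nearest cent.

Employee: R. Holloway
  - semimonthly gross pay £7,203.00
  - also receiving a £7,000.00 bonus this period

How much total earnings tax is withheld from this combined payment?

Earnings Tax: taxable = £7,203.00
  £110.00 + 16.9% × (£7,203.00 − £2,000.00) = £110.00 + 16.9% × £5,203.00 = £989.31
Supplemental (19.4% flat on bonus): 19.4% × £7,000.00 = £1,358.00
Total earnings tax: £989.31 + £1,358.00 = £2,347.31

£2,347.31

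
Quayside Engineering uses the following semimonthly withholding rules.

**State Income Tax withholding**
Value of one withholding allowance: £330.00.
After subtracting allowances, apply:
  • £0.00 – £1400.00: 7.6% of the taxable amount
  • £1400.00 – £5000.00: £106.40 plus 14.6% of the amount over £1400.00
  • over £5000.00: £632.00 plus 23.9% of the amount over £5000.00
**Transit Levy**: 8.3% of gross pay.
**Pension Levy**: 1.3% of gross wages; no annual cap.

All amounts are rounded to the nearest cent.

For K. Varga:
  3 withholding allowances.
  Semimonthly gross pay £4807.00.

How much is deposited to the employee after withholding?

State Income Tax: taxable = £4807.00 − 3×£330.00 = £3817.00
  £106.40 + 14.6% × (£3817.00 − £1400.00) = £106.40 + 14.6% × £2417.00 = £459.28
Transit Levy: 8.3% × £4807.00 = £398.98
Pension Levy: 1.3% × £4807.00 = £62.49
Total withheld: £459.28 + £398.98 + £62.49 = £920.75
Net pay: £4807.00 − £920.75 = £3886.25

£3886.25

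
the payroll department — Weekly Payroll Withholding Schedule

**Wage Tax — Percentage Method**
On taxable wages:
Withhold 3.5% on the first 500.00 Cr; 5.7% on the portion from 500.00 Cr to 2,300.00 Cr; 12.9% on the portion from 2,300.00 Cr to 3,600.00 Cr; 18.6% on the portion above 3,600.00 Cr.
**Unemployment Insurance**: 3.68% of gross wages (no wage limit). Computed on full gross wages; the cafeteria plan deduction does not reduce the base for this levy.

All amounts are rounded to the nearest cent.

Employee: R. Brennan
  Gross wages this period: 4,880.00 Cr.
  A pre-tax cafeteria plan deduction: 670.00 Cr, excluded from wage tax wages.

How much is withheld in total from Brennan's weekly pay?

580.84 Cr

Wage Tax: taxable = 4,880.00 Cr − 670.00 Cr = 4,210.00 Cr
  287.80 Cr + 18.6% × (4,210.00 Cr − 3,600.00 Cr) = 287.80 Cr + 18.6% × 610.00 Cr = 401.26 Cr
Unemployment Insurance: 3.68% × 4,880.00 Cr = 179.58 Cr
Total: 401.26 Cr + 179.58 Cr = 580.84 Cr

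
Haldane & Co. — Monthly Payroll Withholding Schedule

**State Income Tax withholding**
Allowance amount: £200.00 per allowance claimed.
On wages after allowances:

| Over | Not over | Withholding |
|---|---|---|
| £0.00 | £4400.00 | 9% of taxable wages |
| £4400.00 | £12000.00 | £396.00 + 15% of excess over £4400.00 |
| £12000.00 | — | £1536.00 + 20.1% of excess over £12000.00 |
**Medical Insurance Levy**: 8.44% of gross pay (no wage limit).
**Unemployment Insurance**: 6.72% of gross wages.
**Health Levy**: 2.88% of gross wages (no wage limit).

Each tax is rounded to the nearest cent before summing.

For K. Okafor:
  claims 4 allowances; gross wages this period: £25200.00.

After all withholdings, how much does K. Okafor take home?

State Income Tax: taxable = £25200.00 − 4×£200.00 = £24400.00
  £1536.00 + 20.1% × (£24400.00 − £12000.00) = £1536.00 + 20.1% × £12400.00 = £4028.40
Medical Insurance Levy: 8.44% × £25200.00 = £2126.88
Unemployment Insurance: 6.72% × £25200.00 = £1693.44
Health Levy: 2.88% × £25200.00 = £725.76
Total withheld: £4028.40 + £2126.88 + £1693.44 + £725.76 = £8574.48
Net pay: £25200.00 − £8574.48 = £16625.52

£16625.52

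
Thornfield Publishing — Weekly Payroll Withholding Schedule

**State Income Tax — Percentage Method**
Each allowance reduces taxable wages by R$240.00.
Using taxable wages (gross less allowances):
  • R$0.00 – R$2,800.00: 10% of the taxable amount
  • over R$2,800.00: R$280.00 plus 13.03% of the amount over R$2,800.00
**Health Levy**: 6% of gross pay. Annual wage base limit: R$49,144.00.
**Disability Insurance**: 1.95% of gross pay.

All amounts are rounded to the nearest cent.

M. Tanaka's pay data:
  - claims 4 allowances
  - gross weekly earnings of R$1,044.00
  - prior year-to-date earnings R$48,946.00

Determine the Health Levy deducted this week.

Health Levy: cap R$49,144.00 − YTD R$48,946.00 = R$198.00 subject; 6% × R$198.00 = R$11.88

R$11.88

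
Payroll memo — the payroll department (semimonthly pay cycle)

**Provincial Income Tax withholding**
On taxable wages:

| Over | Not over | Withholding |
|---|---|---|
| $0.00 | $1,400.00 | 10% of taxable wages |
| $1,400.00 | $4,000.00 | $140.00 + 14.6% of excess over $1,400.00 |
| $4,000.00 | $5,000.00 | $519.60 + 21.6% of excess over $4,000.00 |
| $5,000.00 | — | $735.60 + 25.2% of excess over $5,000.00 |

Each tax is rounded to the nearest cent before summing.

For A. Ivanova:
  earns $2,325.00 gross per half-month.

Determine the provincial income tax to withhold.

Provincial Income Tax: taxable = $2,325.00
  $140.00 + 14.6% × ($2,325.00 − $1,400.00) = $140.00 + 14.6% × $925.00 = $275.05

$275.05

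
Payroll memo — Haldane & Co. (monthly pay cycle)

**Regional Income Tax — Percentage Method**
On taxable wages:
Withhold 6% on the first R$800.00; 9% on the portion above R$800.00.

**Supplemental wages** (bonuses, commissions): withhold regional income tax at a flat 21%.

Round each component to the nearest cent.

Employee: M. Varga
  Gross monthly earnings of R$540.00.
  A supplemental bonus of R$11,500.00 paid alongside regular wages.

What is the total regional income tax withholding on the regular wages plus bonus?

Regional Income Tax: taxable = R$540.00
  6% × R$540.00 = R$32.40
Supplemental (21% flat on bonus): 21% × R$11,500.00 = R$2,415.00
Total regional income tax: R$32.40 + R$2,415.00 = R$2,447.40

R$2,447.40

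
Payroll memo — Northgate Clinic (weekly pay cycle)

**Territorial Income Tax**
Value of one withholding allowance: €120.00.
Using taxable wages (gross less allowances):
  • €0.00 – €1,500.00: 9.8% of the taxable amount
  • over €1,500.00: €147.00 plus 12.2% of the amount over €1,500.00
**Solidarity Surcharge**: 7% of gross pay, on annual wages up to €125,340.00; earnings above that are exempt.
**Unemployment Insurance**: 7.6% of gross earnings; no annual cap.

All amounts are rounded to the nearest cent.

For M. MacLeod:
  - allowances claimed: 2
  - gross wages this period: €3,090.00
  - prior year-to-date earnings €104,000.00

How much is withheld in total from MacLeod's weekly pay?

Territorial Income Tax: taxable = €3,090.00 − 2×€120.00 = €2,850.00
  €147.00 + 12.2% × (€2,850.00 − €1,500.00) = €147.00 + 12.2% × €1,350.00 = €311.70
Solidarity Surcharge: 7% × €3,090.00 = €216.30
Unemployment Insurance: 7.6% × €3,090.00 = €234.84
Total: €311.70 + €216.30 + €234.84 = €762.84

€762.84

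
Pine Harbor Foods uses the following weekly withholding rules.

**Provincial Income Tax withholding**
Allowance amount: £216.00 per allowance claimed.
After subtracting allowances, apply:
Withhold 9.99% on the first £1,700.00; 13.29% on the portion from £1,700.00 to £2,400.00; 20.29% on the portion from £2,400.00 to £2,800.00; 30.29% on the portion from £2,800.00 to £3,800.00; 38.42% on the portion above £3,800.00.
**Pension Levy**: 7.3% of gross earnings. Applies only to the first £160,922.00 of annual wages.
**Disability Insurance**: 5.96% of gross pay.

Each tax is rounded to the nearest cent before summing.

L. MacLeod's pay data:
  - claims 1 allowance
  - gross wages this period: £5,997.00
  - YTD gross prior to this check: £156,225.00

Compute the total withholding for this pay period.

£2,108.32

Provincial Income Tax: taxable = £5,997.00 − 1×£216.00 = £5,781.00
  £646.92 + 38.42% × (£5,781.00 − £3,800.00) = £646.92 + 38.42% × £1,981.00 = £1,408.02
Pension Levy: cap £160,922.00 − YTD £156,225.00 = £4,697.00 subject; 7.3% × £4,697.00 = £342.88
Disability Insurance: 5.96% × £5,997.00 = £357.42
Total: £1,408.02 + £342.88 + £357.42 = £2,108.32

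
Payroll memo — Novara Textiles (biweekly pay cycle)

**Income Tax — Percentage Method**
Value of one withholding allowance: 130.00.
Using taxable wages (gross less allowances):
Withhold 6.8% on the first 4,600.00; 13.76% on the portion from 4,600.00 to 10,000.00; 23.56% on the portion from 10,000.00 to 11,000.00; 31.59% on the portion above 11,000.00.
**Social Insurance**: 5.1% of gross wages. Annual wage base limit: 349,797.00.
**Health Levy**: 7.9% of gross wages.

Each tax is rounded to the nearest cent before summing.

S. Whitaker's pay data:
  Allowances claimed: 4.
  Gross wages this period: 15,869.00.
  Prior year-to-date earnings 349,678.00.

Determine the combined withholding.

3,925.01

Income Tax: taxable = 15,869.00 − 4×130.00 = 15,349.00
  1,291.44 + 31.59% × (15,349.00 − 11,000.00) = 1,291.44 + 31.59% × 4,349.00 = 2,665.29
Social Insurance: cap 349,797.00 − YTD 349,678.00 = 119.00 subject; 5.1% × 119.00 = 6.07
Health Levy: 7.9% × 15,869.00 = 1,253.65
Total: 2,665.29 + 6.07 + 1,253.65 = 3,925.01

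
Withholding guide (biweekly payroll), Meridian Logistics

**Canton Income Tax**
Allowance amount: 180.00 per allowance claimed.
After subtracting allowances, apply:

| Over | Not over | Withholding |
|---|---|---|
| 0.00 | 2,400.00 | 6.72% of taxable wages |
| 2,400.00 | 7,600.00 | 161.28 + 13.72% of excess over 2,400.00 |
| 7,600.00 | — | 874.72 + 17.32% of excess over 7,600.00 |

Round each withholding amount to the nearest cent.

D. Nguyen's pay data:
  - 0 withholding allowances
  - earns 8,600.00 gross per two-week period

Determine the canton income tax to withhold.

1,047.92

Canton Income Tax: taxable = 8,600.00
  874.72 + 17.32% × (8,600.00 − 7,600.00) = 874.72 + 17.32% × 1,000.00 = 1,047.92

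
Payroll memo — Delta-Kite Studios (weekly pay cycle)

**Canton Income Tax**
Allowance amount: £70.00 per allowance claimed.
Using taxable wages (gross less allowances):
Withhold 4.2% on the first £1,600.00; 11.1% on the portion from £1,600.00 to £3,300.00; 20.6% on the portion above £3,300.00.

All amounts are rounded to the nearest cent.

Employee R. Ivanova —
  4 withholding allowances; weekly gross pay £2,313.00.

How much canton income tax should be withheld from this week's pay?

Canton Income Tax: taxable = £2,313.00 − 4×£70.00 = £2,033.00
  £67.20 + 11.1% × (£2,033.00 − £1,600.00) = £67.20 + 11.1% × £433.00 = £115.26

£115.26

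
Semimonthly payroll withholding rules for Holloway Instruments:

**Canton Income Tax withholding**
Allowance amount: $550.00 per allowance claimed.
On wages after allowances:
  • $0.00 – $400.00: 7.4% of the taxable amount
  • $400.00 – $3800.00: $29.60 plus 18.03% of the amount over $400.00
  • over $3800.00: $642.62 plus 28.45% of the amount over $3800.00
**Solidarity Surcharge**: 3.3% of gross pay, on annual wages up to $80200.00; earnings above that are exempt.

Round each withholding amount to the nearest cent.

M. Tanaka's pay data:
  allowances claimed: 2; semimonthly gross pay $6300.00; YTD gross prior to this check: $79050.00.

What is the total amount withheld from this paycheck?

$1078.87

Canton Income Tax: taxable = $6300.00 − 2×$550.00 = $5200.00
  $642.62 + 28.45% × ($5200.00 − $3800.00) = $642.62 + 28.45% × $1400.00 = $1040.92
Solidarity Surcharge: cap $80200.00 − YTD $79050.00 = $1150.00 subject; 3.3% × $1150.00 = $37.95
Total: $1040.92 + $37.95 = $1078.87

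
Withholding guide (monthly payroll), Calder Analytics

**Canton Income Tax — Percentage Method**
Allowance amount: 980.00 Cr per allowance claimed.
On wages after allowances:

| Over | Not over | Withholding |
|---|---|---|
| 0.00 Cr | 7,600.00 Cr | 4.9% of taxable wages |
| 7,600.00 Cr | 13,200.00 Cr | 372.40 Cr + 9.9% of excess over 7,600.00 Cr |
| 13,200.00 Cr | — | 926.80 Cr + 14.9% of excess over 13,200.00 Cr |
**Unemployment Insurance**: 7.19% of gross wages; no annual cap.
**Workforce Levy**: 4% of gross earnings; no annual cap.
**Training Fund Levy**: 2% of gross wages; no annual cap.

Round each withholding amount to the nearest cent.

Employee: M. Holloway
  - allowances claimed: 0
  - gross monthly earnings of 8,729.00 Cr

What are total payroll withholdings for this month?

1,635.53 Cr

Canton Income Tax: taxable = 8,729.00 Cr
  372.40 Cr + 9.9% × (8,729.00 Cr − 7,600.00 Cr) = 372.40 Cr + 9.9% × 1,129.00 Cr = 484.17 Cr
Unemployment Insurance: 7.19% × 8,729.00 Cr = 627.62 Cr
Workforce Levy: 4% × 8,729.00 Cr = 349.16 Cr
Training Fund Levy: 2% × 8,729.00 Cr = 174.58 Cr
Total: 484.17 Cr + 627.62 Cr + 349.16 Cr + 174.58 Cr = 1,635.53 Cr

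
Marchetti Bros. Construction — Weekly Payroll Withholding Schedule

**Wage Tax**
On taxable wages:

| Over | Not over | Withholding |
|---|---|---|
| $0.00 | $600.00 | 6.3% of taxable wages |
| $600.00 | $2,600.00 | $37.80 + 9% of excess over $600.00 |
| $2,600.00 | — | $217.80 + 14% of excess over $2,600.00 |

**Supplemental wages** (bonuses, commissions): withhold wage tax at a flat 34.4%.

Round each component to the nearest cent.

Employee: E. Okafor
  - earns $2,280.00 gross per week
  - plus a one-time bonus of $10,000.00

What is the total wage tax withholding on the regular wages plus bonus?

Wage Tax: taxable = $2,280.00
  $37.80 + 9% × ($2,280.00 − $600.00) = $37.80 + 9% × $1,680.00 = $189.00
Supplemental (34.4% flat on bonus): 34.4% × $10,000.00 = $3,440.00
Total wage tax: $189.00 + $3,440.00 = $3,629.00

$3,629.00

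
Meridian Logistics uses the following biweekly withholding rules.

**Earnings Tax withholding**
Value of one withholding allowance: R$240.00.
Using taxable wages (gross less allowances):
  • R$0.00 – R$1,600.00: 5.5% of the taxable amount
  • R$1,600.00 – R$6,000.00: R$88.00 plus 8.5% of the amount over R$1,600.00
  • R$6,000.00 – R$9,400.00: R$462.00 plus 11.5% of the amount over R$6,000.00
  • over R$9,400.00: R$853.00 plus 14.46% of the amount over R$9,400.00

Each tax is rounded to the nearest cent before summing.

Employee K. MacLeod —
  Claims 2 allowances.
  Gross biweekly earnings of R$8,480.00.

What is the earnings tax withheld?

Earnings Tax: taxable = R$8,480.00 − 2×R$240.00 = R$8,000.00
  R$462.00 + 11.5% × (R$8,000.00 − R$6,000.00) = R$462.00 + 11.5% × R$2,000.00 = R$692.00

R$692.00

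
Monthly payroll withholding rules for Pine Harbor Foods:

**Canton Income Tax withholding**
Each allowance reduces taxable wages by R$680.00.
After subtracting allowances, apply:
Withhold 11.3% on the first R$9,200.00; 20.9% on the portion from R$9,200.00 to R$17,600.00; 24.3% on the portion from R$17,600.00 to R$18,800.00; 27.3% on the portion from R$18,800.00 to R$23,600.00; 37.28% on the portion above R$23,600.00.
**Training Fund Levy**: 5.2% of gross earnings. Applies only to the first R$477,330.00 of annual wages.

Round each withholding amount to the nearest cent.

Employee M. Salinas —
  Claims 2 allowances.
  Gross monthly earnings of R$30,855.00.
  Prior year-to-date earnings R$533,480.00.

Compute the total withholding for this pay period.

Canton Income Tax: taxable = R$30,855.00 − 2×R$680.00 = R$29,495.00
  R$4,397.20 + 37.28% × (R$29,495.00 − R$23,600.00) = R$4,397.20 + 37.28% × R$5,895.00 = R$6,594.86
Training Fund Levy: YTD R$533,480.00 ≥ cap R$477,330.00 → R$0.00
Total: R$6,594.86 + R$0.00 = R$6,594.86

R$6,594.86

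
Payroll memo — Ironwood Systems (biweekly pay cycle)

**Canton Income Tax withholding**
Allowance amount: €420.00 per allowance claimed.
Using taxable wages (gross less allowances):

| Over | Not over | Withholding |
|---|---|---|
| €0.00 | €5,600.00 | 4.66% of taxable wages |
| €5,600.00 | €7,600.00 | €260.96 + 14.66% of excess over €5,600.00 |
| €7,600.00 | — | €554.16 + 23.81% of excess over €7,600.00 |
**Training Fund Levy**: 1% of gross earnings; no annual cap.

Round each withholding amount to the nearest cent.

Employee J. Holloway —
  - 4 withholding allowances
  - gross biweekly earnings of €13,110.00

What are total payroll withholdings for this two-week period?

Canton Income Tax: taxable = €13,110.00 − 4×€420.00 = €11,430.00
  €554.16 + 23.81% × (€11,430.00 − €7,600.00) = €554.16 + 23.81% × €3,830.00 = €1,466.08
Training Fund Levy: 1% × €13,110.00 = €131.10
Total: €1,466.08 + €131.10 = €1,597.18

€1,597.18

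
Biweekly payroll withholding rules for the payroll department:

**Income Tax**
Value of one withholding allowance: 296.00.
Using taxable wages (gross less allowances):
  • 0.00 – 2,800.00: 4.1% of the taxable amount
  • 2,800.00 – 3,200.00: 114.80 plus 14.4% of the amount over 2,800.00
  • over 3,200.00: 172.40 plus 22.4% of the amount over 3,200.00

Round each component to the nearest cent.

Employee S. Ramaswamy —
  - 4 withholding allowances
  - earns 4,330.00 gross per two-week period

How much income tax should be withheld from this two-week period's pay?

Income Tax: taxable = 4,330.00 − 4×296.00 = 3,146.00
  114.80 + 14.4% × (3,146.00 − 2,800.00) = 114.80 + 14.4% × 346.00 = 164.62

164.62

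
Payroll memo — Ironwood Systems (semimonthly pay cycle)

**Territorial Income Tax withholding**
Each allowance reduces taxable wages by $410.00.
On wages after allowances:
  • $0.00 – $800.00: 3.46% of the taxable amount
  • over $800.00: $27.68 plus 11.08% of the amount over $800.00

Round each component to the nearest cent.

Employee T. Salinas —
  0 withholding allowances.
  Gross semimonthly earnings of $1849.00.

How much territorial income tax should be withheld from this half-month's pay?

Territorial Income Tax: taxable = $1849.00
  $27.68 + 11.08% × ($1849.00 − $800.00) = $27.68 + 11.08% × $1049.00 = $143.91

$143.91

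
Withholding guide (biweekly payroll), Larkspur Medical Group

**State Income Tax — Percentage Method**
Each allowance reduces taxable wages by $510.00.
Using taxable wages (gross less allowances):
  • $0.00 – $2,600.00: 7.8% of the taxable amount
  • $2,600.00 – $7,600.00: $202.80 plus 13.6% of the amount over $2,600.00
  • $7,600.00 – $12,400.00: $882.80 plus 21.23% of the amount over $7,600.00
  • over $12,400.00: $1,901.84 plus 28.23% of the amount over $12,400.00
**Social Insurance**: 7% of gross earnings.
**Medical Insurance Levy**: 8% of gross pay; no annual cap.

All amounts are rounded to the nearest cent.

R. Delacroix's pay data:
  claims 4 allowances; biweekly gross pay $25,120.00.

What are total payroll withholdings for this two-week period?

State Income Tax: taxable = $25,120.00 − 4×$510.00 = $23,080.00
  $1,901.84 + 28.23% × ($23,080.00 − $12,400.00) = $1,901.84 + 28.23% × $10,680.00 = $4,916.80
Social Insurance: 7% × $25,120.00 = $1,758.40
Medical Insurance Levy: 8% × $25,120.00 = $2,009.60
Total: $4,916.80 + $1,758.40 + $2,009.60 = $8,684.80

$8,684.80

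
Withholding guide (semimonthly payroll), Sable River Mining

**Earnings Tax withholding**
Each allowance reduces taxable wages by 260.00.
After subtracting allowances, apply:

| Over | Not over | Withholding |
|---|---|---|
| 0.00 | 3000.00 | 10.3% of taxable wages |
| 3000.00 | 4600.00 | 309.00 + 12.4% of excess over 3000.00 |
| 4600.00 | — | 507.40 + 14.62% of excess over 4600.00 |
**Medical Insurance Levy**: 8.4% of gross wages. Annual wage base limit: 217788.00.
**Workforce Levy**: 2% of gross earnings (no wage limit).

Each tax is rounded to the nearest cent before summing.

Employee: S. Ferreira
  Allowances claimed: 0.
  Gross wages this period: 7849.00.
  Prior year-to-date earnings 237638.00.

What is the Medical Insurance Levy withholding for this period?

0.00

Medical Insurance Levy: YTD 237638.00 ≥ cap 217788.00 → 0.00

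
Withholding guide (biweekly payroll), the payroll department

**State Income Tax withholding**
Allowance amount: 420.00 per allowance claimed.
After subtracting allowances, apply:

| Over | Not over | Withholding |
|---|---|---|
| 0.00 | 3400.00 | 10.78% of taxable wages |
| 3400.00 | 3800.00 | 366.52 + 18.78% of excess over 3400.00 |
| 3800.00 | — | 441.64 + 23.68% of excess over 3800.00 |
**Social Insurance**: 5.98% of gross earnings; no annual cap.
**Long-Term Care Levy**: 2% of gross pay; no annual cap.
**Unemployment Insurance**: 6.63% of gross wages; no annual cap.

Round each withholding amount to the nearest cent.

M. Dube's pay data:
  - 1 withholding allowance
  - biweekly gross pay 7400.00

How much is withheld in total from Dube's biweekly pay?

2275.80

State Income Tax: taxable = 7400.00 − 1×420.00 = 6980.00
  441.64 + 23.68% × (6980.00 − 3800.00) = 441.64 + 23.68% × 3180.00 = 1194.66
Social Insurance: 5.98% × 7400.00 = 442.52
Long-Term Care Levy: 2% × 7400.00 = 148.00
Unemployment Insurance: 6.63% × 7400.00 = 490.62
Total: 1194.66 + 442.52 + 148.00 + 490.62 = 2275.80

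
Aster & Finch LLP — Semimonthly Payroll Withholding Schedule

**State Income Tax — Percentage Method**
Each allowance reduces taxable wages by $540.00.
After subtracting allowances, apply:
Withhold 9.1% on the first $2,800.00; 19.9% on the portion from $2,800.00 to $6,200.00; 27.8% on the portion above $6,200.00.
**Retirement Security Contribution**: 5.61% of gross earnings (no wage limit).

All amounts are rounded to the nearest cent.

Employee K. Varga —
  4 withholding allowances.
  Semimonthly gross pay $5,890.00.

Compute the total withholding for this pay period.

$770.30

State Income Tax: taxable = $5,890.00 − 4×$540.00 = $3,730.00
  $254.80 + 19.9% × ($3,730.00 − $2,800.00) = $254.80 + 19.9% × $930.00 = $439.87
Retirement Security Contribution: 5.61% × $5,890.00 = $330.43
Total: $439.87 + $330.43 = $770.30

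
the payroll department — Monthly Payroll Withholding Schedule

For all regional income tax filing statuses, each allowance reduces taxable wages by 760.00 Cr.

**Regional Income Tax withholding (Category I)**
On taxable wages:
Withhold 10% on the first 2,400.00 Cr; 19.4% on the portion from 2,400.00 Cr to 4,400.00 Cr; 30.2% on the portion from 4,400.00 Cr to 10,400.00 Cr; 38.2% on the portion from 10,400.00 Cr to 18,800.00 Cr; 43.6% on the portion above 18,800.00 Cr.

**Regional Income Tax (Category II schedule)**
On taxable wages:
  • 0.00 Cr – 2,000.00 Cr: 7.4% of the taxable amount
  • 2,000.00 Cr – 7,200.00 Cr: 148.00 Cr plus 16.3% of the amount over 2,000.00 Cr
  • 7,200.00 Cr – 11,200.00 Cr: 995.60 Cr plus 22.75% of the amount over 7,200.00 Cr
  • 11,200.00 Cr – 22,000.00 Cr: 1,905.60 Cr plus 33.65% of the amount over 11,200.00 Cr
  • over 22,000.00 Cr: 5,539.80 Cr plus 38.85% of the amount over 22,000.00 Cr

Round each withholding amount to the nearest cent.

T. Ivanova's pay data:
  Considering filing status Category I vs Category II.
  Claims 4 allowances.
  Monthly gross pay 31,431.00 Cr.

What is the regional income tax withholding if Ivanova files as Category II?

Regional Income Tax (Category II): taxable = 31,431.00 Cr − 4×760.00 Cr = 28,391.00 Cr
  5,539.80 Cr + 38.85% × (28,391.00 Cr − 22,000.00 Cr) = 5,539.80 Cr + 38.85% × 6,391.00 Cr = 8,022.70 Cr

8,022.70 Cr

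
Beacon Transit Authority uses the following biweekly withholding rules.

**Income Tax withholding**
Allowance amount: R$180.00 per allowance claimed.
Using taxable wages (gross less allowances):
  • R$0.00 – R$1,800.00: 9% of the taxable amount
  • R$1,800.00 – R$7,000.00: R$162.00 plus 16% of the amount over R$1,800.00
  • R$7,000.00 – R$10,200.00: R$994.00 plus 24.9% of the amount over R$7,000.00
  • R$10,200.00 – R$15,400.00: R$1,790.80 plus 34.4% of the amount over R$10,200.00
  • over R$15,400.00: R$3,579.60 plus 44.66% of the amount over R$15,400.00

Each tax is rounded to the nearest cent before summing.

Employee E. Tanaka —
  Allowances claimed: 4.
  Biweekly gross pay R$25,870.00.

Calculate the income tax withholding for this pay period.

R$7,933.95

Income Tax: taxable = R$25,870.00 − 4×R$180.00 = R$25,150.00
  R$3,579.60 + 44.66% × (R$25,150.00 − R$15,400.00) = R$3,579.60 + 44.66% × R$9,750.00 = R$7,933.95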